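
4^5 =1024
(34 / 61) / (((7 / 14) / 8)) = 544 / 61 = 8.92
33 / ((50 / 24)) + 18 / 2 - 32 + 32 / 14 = -853 / 175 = -4.87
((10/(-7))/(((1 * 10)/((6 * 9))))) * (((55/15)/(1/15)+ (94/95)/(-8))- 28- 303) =2833029/1330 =2130.10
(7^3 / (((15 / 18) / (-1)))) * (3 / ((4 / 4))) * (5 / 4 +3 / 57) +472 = -215933 / 190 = -1136.49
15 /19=0.79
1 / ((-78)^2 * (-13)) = -1 / 79092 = -0.00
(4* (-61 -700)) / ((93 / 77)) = -234388 / 93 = -2520.30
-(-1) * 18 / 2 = 9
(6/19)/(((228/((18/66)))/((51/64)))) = 153/508288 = 0.00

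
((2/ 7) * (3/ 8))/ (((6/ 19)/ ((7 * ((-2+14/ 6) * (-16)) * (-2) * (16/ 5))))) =1216/ 15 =81.07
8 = 8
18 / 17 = 1.06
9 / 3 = 3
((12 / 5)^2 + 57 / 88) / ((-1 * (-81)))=4699 / 59400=0.08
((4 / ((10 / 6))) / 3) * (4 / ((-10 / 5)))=-8 / 5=-1.60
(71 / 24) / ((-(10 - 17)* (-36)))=-71 / 6048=-0.01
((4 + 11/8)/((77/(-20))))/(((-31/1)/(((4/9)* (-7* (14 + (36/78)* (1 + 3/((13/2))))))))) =-34400/16731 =-2.06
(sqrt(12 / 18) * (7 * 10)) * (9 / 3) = 70 * sqrt(6) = 171.46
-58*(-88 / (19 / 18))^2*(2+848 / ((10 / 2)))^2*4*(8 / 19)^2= -27425394859180032 / 3258025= -8417797548.88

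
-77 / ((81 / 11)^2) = -9317 / 6561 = -1.42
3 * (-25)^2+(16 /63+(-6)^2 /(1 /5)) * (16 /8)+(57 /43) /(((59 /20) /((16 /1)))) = 358452589 /159831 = 2242.70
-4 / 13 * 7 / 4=-7 / 13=-0.54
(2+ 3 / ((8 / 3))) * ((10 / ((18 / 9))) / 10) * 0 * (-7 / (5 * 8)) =0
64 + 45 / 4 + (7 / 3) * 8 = 1127 / 12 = 93.92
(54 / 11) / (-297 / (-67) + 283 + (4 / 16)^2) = 57888 / 3390145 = 0.02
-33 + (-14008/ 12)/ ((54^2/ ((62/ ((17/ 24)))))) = -49601/ 729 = -68.04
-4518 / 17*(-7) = 1860.35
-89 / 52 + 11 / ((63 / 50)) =22993 / 3276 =7.02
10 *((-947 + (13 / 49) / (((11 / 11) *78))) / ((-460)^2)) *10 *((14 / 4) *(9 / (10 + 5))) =-278417 / 296240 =-0.94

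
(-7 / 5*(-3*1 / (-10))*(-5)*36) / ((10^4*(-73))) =-189 / 1825000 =-0.00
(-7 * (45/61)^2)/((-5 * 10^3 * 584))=567/434612800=0.00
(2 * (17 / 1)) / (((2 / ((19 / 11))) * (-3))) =-9.79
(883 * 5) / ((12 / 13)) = 57395 / 12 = 4782.92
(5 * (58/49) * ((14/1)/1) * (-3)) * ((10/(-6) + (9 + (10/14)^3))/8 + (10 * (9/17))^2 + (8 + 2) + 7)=-15864766825/1387778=-11431.78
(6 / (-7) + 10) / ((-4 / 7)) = -16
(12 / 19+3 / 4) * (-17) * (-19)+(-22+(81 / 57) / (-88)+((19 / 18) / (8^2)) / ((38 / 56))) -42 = 23008883 / 60192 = 382.26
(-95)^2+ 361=9386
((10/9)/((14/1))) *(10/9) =0.09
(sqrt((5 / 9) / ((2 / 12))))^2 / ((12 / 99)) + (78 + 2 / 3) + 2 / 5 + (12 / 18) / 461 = 491279 / 4610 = 106.57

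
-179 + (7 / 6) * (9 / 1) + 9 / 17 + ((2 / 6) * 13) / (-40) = -168.08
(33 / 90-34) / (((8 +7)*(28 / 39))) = -13117 / 4200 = -3.12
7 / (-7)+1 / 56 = -55 / 56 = -0.98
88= 88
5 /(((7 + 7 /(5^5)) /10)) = 78125 /10941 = 7.14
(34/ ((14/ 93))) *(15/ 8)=23715/ 56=423.48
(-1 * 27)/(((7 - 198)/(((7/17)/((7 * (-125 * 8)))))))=-0.00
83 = 83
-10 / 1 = -10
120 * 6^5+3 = 933123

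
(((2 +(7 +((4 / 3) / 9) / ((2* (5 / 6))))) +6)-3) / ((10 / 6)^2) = 544 / 125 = 4.35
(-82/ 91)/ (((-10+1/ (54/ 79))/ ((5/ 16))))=0.03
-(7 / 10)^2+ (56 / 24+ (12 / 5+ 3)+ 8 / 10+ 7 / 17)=8.46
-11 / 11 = -1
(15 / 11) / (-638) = -15 / 7018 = -0.00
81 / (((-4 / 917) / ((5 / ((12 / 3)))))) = -371385 / 16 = -23211.56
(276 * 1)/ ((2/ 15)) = 2070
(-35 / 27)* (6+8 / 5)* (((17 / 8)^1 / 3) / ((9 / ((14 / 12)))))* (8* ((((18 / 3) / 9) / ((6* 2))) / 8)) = -15827 / 314928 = -0.05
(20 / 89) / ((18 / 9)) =0.11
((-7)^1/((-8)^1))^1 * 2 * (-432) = -756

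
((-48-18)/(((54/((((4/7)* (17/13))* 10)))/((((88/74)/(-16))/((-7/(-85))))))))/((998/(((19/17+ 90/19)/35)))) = 19448935/14077834407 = 0.00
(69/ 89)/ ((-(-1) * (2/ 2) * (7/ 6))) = 414/ 623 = 0.66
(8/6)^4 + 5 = 661/81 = 8.16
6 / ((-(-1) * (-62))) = -3 / 31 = -0.10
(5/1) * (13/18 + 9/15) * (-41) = -4879/18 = -271.06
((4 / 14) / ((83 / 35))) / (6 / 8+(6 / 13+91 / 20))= 1300 / 62167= 0.02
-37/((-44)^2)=-37/1936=-0.02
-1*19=-19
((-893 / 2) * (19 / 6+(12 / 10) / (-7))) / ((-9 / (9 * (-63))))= -1685091 / 20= -84254.55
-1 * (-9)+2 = 11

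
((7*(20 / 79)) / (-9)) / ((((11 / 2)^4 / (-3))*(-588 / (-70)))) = 800 / 10409751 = 0.00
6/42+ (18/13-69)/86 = -5035/7826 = -0.64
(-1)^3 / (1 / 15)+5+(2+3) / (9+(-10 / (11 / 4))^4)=-26844485 / 2691769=-9.97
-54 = -54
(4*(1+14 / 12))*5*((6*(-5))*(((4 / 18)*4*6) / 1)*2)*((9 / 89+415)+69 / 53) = -81709596800 / 14151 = -5774121.74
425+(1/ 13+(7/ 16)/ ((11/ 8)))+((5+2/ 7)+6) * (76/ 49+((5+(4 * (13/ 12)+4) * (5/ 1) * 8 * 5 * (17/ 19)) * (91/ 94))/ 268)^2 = 4814077544672048008145/ 4955657052243433536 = 971.43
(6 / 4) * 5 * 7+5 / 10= 53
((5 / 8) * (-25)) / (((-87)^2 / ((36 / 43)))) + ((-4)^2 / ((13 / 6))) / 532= 1519699 / 125051654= 0.01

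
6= 6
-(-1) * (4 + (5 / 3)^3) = 233 / 27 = 8.63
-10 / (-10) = 1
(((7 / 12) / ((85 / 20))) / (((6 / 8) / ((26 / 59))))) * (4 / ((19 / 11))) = 32032 / 171513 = 0.19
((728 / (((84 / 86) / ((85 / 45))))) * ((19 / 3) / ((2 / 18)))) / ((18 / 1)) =361114 / 81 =4458.20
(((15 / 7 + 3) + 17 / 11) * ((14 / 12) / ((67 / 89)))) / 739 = 45835 / 3267858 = 0.01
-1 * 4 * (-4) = 16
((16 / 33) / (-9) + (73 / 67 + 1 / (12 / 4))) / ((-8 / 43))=-7.36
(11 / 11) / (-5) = -1 / 5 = -0.20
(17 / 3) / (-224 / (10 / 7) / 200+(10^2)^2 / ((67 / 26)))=142375 / 97480302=0.00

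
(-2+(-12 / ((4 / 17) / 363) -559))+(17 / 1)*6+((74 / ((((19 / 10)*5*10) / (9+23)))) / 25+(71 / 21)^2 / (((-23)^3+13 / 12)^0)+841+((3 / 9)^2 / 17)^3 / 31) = -234109829681243491 / 12920986724625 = -18118.57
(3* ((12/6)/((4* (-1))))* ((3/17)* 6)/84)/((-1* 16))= 9/7616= 0.00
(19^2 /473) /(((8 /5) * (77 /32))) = 7220 /36421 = 0.20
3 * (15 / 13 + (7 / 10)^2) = 6411 / 1300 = 4.93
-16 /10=-1.60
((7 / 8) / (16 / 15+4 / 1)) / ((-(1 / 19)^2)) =-1995 / 32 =-62.34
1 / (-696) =-1 / 696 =-0.00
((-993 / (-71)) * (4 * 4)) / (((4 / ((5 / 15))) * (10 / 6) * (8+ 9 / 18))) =7944 / 6035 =1.32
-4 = -4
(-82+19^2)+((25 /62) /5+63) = 21209 /62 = 342.08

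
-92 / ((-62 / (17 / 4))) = 391 / 62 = 6.31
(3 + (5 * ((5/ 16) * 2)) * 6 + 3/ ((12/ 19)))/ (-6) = -53/ 12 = -4.42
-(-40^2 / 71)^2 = -2560000 / 5041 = -507.84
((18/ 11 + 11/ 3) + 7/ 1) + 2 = 14.30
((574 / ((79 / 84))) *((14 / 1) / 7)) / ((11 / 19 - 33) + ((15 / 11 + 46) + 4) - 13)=3359048 / 16353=205.41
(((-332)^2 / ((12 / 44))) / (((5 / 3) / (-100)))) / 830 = -29216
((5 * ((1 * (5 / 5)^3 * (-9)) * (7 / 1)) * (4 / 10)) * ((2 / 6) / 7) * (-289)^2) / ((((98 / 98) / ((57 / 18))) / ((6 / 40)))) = -4760697 / 20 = -238034.85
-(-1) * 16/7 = 16/7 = 2.29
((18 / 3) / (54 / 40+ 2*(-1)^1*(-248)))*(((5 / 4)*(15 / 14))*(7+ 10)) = 19125 / 69629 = 0.27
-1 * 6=-6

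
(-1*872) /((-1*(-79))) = -872 /79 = -11.04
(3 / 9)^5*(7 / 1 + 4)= 11 / 243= 0.05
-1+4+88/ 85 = 343/ 85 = 4.04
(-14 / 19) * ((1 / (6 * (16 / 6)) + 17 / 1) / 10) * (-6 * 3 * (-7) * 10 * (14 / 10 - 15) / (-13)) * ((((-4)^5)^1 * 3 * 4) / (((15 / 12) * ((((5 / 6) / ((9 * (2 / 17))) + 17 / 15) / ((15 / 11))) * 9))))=16387080192 / 12749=1285362.00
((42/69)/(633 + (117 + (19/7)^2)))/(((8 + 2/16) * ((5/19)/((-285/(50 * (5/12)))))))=-35661024/6935118125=-0.01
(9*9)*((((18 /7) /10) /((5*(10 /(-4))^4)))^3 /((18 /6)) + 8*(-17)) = -14413787841716253432 /1308441162109375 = -11016.00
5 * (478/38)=1195/19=62.89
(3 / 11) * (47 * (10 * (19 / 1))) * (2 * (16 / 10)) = 85728 / 11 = 7793.45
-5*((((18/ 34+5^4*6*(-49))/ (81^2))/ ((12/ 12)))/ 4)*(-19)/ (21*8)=-98918465/ 24984288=-3.96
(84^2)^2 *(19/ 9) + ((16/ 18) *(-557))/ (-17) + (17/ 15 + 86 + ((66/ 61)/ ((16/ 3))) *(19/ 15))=39238281121507/ 373320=105106292.51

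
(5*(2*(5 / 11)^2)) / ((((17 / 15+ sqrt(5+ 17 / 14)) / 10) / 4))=-35700000 / 1879009+ 2250000*sqrt(1218) / 1879009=22.79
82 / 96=41 / 48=0.85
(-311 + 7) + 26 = -278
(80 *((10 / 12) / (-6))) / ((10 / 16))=-160 / 9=-17.78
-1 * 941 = -941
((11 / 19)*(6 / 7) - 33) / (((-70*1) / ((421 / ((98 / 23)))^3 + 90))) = 3925143598760241 / 8762497520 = 447948.04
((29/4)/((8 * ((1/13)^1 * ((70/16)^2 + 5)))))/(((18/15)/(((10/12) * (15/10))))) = 1885/3708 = 0.51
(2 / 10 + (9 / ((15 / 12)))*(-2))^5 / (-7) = 1804229351 / 21875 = 82479.06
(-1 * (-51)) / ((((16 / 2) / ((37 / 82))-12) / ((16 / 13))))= 7548 / 689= 10.96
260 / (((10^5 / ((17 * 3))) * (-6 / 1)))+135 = 1349779 / 10000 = 134.98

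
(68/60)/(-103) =-17/1545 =-0.01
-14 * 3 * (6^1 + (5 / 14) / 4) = -1023 / 4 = -255.75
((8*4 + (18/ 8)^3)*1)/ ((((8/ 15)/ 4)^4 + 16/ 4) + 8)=140585625/ 38881024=3.62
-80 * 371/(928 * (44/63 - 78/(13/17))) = 116865/370156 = 0.32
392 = 392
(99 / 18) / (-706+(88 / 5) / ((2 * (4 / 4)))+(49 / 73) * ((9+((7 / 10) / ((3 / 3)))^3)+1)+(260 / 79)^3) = -197955158500 / 23560592111927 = -0.01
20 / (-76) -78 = -1487 / 19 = -78.26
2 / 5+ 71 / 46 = 447 / 230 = 1.94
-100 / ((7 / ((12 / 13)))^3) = -172800 / 753571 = -0.23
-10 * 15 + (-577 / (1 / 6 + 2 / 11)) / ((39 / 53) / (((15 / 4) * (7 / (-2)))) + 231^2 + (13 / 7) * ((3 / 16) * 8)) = -683170341870 / 4553527051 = -150.03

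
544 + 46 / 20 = 5463 / 10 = 546.30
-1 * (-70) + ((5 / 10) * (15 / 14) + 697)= 21491 / 28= 767.54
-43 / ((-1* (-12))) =-43 / 12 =-3.58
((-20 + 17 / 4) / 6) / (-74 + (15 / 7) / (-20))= 147 / 4150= 0.04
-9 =-9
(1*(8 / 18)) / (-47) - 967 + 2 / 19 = -7771009 / 8037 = -966.90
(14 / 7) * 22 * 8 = 352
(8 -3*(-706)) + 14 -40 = 2100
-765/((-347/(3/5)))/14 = 459/4858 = 0.09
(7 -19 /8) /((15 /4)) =37 /30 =1.23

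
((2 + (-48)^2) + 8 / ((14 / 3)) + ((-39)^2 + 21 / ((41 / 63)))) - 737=896583 / 287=3123.98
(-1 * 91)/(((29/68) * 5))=-6188/145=-42.68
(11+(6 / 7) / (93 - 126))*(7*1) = 845 / 11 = 76.82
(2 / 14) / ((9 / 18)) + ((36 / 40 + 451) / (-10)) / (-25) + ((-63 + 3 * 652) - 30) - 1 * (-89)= 34196633 / 17500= 1954.09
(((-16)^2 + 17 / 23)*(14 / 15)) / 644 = 1181 / 3174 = 0.37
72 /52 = 18 /13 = 1.38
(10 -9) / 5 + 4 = 21 / 5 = 4.20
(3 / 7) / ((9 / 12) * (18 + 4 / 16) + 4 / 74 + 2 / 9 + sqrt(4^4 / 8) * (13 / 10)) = 2286910800 / 53846297323 - 851627520 * sqrt(2) / 53846297323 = 0.02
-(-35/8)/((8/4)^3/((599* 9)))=188685/64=2948.20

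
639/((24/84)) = 4473/2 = 2236.50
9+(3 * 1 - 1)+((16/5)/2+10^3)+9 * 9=1093.60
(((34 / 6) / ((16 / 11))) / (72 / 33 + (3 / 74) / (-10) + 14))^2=144814497025 / 2497171099536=0.06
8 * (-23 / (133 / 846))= -155664 / 133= -1170.41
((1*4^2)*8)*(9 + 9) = 2304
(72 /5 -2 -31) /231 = -31 /385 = -0.08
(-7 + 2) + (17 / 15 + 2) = -28 / 15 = -1.87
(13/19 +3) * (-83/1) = -5810/19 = -305.79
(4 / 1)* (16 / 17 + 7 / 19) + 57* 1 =20103 / 323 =62.24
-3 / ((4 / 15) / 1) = -45 / 4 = -11.25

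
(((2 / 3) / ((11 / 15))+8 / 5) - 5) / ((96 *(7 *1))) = -137 / 36960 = -0.00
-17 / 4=-4.25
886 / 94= 443 / 47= 9.43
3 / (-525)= -1 / 175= -0.01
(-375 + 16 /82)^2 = 236144689 /1681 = 140478.70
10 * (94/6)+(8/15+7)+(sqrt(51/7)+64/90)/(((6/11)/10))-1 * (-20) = 55 * sqrt(357)/21+26627/135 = 246.72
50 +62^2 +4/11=42838/11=3894.36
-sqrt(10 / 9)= -sqrt(10) / 3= -1.05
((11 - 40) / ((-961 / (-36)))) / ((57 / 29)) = -10092 / 18259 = -0.55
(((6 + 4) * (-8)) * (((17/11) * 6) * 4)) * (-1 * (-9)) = -293760/11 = -26705.45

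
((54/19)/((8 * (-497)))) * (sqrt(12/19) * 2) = -27 * sqrt(57)/179417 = -0.00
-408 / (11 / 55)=-2040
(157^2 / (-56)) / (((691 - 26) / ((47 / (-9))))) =1158503 / 335160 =3.46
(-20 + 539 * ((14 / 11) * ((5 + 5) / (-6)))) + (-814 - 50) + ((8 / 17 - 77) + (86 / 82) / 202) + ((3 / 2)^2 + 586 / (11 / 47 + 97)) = -4045069845811 / 1930285740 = -2095.58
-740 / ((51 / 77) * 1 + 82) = -11396 / 1273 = -8.95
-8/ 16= -1/ 2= -0.50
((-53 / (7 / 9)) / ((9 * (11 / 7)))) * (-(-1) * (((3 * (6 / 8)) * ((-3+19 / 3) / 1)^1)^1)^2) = -11925 / 44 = -271.02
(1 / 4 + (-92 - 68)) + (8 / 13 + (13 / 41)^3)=-570207031 / 3583892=-159.10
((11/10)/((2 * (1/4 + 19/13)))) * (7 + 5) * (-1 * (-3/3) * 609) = 1045044/445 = 2348.41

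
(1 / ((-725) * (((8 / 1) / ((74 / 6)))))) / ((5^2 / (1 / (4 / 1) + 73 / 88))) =-703 / 7656000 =-0.00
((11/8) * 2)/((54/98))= 4.99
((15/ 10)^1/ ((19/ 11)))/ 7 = 33/ 266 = 0.12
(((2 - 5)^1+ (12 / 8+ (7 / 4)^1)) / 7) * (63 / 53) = 9 / 212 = 0.04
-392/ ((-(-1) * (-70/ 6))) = 168/ 5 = 33.60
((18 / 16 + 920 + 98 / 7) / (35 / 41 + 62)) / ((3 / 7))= 2147047 / 61848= 34.71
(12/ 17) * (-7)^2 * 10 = 5880/ 17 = 345.88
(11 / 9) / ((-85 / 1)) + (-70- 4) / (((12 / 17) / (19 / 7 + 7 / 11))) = -20691802 / 58905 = -351.27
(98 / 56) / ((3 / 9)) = 21 / 4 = 5.25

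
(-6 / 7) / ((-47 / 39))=234 / 329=0.71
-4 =-4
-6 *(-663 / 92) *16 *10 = 6918.26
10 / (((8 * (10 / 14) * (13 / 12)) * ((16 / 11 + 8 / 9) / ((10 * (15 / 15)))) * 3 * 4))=3465 / 6032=0.57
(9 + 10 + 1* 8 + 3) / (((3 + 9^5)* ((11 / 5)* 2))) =25 / 216524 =0.00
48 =48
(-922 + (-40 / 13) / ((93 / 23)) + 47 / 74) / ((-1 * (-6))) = -153.69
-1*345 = -345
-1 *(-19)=19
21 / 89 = 0.24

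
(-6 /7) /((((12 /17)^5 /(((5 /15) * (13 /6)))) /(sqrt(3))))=-18458141 * sqrt(3) /5225472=-6.12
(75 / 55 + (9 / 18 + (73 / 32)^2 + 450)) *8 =5148411 / 1408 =3656.54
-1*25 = -25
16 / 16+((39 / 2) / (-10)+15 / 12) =3 / 10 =0.30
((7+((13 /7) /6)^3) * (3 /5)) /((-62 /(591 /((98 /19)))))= -1949403059 /250088160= -7.79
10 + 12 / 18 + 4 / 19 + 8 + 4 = 22.88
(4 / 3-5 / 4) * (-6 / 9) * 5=-5 / 18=-0.28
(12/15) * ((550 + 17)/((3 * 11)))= 756/55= 13.75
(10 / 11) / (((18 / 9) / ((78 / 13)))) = 30 / 11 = 2.73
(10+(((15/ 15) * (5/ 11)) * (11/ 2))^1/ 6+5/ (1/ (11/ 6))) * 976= 57340/ 3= 19113.33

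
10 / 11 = 0.91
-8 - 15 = -23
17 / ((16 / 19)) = 323 / 16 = 20.19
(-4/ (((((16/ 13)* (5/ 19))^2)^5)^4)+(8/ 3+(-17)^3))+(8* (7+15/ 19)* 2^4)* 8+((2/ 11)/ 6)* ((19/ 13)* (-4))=-1386652914509586277744159966888282059096354449969733670727754676894109844988103937465181956197412317/ 9028781161369041066699109456954240532480000000000000000000000000000000000000000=-153581407027848155801.53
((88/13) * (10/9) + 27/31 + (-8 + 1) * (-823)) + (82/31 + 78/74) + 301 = 815137012/134199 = 6074.09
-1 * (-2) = 2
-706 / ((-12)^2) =-353 / 72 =-4.90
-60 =-60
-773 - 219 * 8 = -2525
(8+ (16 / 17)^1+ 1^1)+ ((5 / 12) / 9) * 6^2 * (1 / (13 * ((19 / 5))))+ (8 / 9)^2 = 3661394 / 340119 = 10.77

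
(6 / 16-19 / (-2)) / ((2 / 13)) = 1027 / 16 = 64.19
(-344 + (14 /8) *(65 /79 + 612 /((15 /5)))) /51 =1521 /5372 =0.28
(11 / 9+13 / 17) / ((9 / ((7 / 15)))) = 2128 / 20655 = 0.10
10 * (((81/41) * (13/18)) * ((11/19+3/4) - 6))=-207675/3116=-66.65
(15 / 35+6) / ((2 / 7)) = 45 / 2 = 22.50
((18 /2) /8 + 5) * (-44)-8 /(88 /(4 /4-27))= -5877 /22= -267.14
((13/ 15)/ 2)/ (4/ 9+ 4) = 39/ 400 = 0.10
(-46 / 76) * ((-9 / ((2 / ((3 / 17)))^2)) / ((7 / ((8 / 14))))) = 1863 / 538118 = 0.00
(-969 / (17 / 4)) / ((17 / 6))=-1368 / 17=-80.47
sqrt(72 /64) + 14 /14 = 1 + 3 * sqrt(2) /4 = 2.06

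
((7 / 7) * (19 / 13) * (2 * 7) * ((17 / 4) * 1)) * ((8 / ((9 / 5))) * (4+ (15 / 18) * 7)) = 1333990 / 351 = 3800.54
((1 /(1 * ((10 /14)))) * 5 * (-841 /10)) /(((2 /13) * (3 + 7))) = -76531 /200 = -382.66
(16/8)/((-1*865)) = -2/865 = -0.00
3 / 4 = 0.75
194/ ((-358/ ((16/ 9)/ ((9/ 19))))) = -29488/ 14499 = -2.03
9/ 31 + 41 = 41.29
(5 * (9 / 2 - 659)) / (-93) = 6545 / 186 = 35.19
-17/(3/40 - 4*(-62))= -680/9923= -0.07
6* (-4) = -24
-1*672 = -672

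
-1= -1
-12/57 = -4/19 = -0.21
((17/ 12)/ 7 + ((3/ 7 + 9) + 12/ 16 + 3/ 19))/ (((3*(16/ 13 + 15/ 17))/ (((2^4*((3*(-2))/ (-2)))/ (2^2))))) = 3717220/ 186333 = 19.95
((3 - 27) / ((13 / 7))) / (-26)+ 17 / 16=4217 / 2704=1.56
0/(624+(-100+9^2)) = 0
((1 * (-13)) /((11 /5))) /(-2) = 65 /22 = 2.95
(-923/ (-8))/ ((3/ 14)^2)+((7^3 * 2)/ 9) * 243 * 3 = 1045415/ 18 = 58078.61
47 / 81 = 0.58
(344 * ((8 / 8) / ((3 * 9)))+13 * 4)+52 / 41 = 73072 / 1107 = 66.01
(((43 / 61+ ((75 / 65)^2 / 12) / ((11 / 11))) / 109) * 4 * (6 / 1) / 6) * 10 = 336430 / 1123681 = 0.30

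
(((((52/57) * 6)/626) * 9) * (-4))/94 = -936/279509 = -0.00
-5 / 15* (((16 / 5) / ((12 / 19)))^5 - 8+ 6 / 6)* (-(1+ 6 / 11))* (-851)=-36604544467717 / 25059375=-1460712.59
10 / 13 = 0.77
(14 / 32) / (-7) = -1 / 16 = -0.06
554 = 554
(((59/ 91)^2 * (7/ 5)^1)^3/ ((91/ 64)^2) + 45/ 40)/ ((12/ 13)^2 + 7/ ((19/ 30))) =0.10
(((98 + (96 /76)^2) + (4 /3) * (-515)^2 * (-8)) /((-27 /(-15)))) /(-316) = 4973.57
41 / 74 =0.55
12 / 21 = 4 / 7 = 0.57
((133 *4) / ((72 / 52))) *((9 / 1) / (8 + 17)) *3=10374 / 25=414.96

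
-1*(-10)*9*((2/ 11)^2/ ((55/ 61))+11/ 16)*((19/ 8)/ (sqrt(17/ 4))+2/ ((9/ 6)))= 13185639*sqrt(17)/ 724064+231327/ 2662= 161.98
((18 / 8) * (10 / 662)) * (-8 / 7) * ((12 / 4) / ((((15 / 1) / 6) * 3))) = -36 / 2317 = -0.02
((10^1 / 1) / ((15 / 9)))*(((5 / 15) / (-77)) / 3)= -2 / 231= -0.01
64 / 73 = 0.88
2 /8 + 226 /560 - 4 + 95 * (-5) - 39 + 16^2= -73177 /280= -261.35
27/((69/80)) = 720/23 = 31.30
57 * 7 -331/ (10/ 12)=9/ 5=1.80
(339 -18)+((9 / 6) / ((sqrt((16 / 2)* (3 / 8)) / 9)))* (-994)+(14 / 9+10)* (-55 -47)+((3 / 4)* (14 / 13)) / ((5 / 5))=-4473* sqrt(3) -66835 / 78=-8604.32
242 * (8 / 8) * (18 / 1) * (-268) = -1167408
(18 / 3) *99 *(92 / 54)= 1012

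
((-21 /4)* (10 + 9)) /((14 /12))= -171 /2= -85.50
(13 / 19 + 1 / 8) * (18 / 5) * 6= 3321 / 190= 17.48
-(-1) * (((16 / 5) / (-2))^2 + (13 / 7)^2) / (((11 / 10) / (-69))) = -1015818 / 2695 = -376.93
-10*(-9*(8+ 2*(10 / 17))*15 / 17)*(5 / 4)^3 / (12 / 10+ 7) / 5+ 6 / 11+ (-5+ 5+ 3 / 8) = 9289161 / 260678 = 35.63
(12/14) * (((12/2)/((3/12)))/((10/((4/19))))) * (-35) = -288/19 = -15.16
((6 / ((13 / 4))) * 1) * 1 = 24 / 13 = 1.85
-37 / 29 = -1.28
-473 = -473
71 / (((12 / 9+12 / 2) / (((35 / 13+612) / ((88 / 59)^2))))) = 5924950923 / 2214784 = 2675.18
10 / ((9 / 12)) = 40 / 3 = 13.33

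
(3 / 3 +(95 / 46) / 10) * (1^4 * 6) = 333 / 46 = 7.24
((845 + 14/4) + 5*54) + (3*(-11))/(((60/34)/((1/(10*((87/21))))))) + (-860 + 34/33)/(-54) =2930027531/2583900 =1133.96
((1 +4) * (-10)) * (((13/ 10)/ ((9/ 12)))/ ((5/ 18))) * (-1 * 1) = 312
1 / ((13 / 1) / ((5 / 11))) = 5 / 143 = 0.03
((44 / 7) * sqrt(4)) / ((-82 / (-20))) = 880 / 287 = 3.07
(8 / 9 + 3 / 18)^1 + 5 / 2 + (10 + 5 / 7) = 899 / 63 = 14.27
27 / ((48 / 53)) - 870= -840.19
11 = 11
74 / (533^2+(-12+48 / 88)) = 814 / 3124853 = 0.00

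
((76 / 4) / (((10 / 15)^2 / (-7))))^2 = 1432809 / 16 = 89550.56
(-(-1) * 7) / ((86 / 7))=49 / 86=0.57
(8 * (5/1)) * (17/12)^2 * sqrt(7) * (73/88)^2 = 7700405 * sqrt(7)/139392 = 146.16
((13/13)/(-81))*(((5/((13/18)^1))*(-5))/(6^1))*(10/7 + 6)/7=100/1323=0.08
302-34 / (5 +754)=229184 / 759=301.96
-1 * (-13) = 13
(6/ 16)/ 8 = 3/ 64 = 0.05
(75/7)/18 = 25/42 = 0.60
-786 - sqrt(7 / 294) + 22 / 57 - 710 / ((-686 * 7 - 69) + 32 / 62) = -1351970746 / 1721229 - sqrt(42) / 42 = -785.62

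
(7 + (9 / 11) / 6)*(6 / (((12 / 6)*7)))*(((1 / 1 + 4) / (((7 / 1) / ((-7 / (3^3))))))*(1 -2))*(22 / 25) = 157 / 315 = 0.50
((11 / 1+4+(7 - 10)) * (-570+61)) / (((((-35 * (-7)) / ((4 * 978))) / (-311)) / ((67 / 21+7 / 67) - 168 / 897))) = 3238442484207744 / 34356595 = 94259704.26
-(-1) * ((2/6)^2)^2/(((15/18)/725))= 290/27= 10.74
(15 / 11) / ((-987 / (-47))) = 5 / 77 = 0.06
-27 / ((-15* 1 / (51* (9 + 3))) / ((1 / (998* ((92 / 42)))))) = 28917 / 57385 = 0.50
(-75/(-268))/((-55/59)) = -885/2948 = -0.30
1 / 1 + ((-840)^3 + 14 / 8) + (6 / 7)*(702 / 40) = -82978557509 / 140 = -592703982.21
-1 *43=-43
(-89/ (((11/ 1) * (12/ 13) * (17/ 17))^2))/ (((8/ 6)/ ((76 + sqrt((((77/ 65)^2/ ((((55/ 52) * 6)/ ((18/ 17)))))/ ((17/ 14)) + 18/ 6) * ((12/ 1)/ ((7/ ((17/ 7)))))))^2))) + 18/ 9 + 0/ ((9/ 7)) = -2265507111617/ 604758000 - 21983 * sqrt(552288945)/ 1439900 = -4104.93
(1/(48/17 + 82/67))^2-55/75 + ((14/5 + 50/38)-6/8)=1631412451/605684850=2.69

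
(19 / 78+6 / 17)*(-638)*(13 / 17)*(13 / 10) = -378.35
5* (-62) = -310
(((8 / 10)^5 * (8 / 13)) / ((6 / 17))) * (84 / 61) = 1949696 / 2478125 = 0.79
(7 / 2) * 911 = 3188.50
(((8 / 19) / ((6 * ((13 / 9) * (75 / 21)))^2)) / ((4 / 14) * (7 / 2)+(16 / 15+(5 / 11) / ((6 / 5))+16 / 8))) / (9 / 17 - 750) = -36652 / 277856258875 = -0.00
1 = 1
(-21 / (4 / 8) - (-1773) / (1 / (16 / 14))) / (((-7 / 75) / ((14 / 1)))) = -2083500 / 7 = -297642.86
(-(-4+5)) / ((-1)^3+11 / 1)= -1 / 10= -0.10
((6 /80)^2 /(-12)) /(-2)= 3 /12800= 0.00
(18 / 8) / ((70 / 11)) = 99 / 280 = 0.35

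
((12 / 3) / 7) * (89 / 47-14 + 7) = -960 / 329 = -2.92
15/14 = 1.07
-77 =-77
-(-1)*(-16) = -16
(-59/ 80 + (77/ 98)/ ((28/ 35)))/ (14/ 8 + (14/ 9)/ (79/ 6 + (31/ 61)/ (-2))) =971193/ 7425460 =0.13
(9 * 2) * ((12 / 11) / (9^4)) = 8 / 2673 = 0.00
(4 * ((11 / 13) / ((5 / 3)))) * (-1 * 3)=-396 / 65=-6.09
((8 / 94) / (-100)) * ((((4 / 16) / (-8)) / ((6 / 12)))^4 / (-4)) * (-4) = -1 / 77004800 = -0.00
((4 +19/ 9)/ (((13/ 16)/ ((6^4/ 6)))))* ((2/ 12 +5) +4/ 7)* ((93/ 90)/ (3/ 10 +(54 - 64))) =-993.09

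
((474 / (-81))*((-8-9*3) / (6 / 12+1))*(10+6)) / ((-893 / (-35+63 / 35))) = 5875072 / 72333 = 81.22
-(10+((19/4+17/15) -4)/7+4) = -14.27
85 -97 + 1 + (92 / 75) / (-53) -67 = -310142 / 3975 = -78.02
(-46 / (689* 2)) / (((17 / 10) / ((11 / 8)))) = -0.03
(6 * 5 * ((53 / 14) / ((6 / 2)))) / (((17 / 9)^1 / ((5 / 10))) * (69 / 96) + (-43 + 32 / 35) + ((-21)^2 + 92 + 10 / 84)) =190800 / 2488493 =0.08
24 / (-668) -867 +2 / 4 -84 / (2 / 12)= -457759 / 334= -1370.54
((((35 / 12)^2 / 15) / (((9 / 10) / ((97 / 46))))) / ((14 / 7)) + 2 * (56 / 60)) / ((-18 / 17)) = -2.39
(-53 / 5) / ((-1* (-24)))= -53 / 120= -0.44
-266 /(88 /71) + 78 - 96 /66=-6075 /44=-138.07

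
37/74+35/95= 33/38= 0.87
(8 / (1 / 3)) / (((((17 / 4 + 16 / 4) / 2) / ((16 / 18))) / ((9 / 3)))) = 512 / 33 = 15.52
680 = 680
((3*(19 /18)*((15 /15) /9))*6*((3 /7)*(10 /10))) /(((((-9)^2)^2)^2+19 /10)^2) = 1900 /3891342740101707261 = 0.00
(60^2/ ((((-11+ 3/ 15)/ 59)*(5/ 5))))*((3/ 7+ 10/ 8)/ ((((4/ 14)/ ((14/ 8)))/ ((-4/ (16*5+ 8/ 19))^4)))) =-316207616375/ 255525765312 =-1.24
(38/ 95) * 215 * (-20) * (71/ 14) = -61060/ 7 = -8722.86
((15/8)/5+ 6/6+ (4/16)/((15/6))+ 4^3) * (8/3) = 873/5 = 174.60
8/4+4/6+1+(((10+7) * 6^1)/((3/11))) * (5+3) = 8987/3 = 2995.67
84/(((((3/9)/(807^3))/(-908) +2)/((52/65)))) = 481024265141952/14316198367315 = 33.60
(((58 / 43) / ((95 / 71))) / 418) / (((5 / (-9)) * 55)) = -18531 / 234785375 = -0.00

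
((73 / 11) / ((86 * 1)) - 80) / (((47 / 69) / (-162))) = 422567523 / 22231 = 19008.03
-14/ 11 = -1.27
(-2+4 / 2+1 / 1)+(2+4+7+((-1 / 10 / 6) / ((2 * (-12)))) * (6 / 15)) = 50401 / 3600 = 14.00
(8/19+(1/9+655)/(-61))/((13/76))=-430528/7137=-60.32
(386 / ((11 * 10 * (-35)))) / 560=-193 / 1078000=-0.00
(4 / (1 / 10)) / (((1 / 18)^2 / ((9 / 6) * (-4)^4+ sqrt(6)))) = 12960 * sqrt(6)+ 4976640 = 5008385.39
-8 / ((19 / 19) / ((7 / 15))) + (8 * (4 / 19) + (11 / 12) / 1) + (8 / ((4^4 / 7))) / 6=-19991 / 18240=-1.10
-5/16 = -0.31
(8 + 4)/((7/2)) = 24/7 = 3.43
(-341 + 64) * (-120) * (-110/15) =-243760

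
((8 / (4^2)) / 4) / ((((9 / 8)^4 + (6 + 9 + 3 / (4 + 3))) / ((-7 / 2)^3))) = -153664 / 488295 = -0.31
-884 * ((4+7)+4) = -13260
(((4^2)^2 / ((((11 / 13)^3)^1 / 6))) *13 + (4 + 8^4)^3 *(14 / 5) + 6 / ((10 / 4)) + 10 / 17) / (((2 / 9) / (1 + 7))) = 785975769621440424 / 113135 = 6947237986665.85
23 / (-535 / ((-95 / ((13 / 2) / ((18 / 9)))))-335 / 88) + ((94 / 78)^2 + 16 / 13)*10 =116400394 / 4096053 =28.42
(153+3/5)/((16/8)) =384/5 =76.80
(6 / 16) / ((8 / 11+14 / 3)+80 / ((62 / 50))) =3069 / 572144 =0.01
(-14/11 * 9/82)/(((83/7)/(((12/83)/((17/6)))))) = -31752/52817963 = -0.00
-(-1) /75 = 1 /75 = 0.01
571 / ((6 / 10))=2855 / 3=951.67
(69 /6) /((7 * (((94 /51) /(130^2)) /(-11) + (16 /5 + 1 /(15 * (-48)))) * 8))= 0.06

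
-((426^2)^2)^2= -1084617963136880107776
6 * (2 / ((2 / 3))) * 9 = 162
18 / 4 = 9 / 2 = 4.50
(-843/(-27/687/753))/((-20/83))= -1340582717/20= -67029135.85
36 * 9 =324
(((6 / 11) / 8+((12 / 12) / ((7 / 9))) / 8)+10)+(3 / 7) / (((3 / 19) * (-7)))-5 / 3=105745 / 12936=8.17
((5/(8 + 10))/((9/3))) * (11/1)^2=605/54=11.20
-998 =-998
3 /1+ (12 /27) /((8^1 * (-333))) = 17981 /5994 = 3.00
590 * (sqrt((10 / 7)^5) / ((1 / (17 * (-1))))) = -1003000 * sqrt(70) / 343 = -24465.60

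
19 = 19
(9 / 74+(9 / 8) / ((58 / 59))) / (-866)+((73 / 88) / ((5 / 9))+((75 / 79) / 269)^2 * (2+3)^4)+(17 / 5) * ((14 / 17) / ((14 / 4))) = 849167410842361499 / 369282756320911840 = 2.30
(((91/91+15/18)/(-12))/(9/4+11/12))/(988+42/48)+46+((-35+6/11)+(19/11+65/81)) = 23271835/1653399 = 14.08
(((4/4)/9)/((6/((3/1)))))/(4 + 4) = 1/144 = 0.01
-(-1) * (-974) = -974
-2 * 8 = -16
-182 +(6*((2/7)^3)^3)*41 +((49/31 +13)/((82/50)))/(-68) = -158800787828629/871920386449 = -182.13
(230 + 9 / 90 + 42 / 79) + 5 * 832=3468599 / 790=4390.63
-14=-14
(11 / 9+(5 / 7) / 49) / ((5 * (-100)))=-0.00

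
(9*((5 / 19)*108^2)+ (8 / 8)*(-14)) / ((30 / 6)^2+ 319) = 262307 / 3268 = 80.27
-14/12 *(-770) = 2695/3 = 898.33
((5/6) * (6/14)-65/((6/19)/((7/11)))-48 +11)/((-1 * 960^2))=19361/106444800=0.00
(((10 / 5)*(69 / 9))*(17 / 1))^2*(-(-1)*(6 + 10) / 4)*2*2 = 9784384 / 9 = 1087153.78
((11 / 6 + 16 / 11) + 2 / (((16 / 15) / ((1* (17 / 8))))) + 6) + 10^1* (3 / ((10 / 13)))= 110399 / 2112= 52.27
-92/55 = -1.67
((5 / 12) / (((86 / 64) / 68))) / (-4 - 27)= -2720 / 3999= -0.68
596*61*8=290848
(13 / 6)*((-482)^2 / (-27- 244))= -1510106 / 813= -1857.45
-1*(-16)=16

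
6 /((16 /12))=9 /2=4.50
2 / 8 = 1 / 4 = 0.25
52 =52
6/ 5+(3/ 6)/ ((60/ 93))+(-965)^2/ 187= 37263773/ 7480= 4981.79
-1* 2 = -2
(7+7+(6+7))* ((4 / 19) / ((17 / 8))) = 864 / 323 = 2.67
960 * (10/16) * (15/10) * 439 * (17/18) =373150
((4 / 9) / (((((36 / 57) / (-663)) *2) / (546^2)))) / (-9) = 69543838 / 9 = 7727093.11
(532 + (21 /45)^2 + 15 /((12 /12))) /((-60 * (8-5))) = -3.04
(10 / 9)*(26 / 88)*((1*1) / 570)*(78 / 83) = 169 / 312246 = 0.00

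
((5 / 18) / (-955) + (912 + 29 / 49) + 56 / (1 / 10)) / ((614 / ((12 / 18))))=248075717 / 155153502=1.60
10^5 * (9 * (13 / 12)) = 975000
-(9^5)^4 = -12157665459056928801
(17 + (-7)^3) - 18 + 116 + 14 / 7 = -226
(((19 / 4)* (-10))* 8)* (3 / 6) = -190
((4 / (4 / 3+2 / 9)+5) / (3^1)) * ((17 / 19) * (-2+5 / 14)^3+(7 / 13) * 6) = -26457335 / 14233128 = -1.86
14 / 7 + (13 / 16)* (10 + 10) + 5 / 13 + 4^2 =1801 / 52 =34.63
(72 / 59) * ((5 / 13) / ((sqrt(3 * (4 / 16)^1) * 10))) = 24 * sqrt(3) / 767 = 0.05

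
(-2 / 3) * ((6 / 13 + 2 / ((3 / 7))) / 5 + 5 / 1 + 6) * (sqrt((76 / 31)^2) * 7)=-499016 / 3627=-137.58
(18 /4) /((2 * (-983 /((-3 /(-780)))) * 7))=-0.00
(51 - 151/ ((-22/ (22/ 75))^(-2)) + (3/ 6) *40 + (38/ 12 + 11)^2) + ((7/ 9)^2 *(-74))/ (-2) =-275102219/ 324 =-849080.92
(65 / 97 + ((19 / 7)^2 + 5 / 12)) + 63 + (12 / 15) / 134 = 71.46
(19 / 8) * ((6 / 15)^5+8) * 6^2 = 2140236 / 3125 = 684.88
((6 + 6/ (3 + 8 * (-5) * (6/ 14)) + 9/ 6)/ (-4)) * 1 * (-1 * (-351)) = -54639/ 88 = -620.90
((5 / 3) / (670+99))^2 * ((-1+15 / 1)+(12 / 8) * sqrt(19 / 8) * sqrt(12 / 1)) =25 * sqrt(114) / 7096332+350 / 5322249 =0.00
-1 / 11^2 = -1 / 121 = -0.01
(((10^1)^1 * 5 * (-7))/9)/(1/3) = -350/3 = -116.67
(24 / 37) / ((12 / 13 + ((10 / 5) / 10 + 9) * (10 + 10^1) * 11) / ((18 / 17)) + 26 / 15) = 1755 / 5179001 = 0.00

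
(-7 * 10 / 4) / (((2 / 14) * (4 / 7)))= -1715 / 8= -214.38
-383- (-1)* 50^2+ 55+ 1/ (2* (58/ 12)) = 62991/ 29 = 2172.10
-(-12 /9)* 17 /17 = 4 /3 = 1.33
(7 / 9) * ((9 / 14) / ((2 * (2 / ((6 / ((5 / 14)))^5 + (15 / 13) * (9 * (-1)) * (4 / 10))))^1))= 27183691881 / 162500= 167284.26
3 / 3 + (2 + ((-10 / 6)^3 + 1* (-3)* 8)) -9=-34.63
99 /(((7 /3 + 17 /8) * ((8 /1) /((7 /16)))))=1.21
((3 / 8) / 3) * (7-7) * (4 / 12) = 0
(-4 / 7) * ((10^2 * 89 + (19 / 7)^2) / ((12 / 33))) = -4801071 / 343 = -13997.29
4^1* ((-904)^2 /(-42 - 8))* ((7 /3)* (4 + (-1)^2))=-11441024 /15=-762734.93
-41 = -41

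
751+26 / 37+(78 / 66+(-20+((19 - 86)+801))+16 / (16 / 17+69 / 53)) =1212448774 / 822547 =1474.02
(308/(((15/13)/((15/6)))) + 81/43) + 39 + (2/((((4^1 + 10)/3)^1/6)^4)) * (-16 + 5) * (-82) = 1746205036/309729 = 5637.85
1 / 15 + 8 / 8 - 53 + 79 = 406 / 15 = 27.07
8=8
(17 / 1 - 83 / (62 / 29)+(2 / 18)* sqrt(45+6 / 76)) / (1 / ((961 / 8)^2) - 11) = 40307223 / 20317334 - 923521* sqrt(65094) / 3474264114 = 1.92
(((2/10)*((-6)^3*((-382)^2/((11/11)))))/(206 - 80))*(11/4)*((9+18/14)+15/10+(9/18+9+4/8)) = -146872506/49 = -2997398.08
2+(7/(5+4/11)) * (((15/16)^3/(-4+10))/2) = 2019937/966656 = 2.09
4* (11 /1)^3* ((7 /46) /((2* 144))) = 9317 /3312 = 2.81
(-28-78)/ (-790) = 53/ 395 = 0.13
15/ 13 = 1.15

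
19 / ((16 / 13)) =247 / 16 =15.44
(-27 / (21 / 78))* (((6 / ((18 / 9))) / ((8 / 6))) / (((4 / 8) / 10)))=-31590 / 7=-4512.86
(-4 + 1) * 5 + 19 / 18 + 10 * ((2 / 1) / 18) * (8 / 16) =-241 / 18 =-13.39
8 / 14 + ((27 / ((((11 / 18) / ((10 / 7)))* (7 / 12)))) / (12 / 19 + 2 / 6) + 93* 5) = 577.71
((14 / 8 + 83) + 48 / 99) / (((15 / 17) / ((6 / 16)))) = 191267 / 5280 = 36.22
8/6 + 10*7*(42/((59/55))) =485336/177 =2742.01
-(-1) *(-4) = -4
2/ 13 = 0.15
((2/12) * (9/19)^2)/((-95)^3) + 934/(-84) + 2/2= -65771379971/6499759875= -10.12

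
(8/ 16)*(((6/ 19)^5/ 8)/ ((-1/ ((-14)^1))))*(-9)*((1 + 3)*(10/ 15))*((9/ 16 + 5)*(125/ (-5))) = 22708350/ 2476099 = 9.17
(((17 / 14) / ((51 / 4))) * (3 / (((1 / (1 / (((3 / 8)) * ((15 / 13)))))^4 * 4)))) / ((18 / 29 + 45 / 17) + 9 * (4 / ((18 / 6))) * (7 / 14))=28837013504 / 131150289375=0.22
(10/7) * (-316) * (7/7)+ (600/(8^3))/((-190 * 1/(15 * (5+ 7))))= -1926005/4256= -452.54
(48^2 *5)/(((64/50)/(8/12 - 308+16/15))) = -2756400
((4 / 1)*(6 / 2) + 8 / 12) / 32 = 19 / 48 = 0.40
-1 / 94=-0.01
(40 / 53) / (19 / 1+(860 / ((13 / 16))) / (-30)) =-0.05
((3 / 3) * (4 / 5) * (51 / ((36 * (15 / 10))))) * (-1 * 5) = -34 / 9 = -3.78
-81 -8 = -89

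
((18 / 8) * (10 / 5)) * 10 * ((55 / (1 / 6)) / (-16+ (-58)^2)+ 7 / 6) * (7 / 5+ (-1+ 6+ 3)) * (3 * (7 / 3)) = 116137 / 31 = 3746.35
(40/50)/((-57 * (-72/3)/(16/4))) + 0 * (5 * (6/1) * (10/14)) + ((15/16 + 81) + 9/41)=46081537/560880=82.16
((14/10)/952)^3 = 1/314432000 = 0.00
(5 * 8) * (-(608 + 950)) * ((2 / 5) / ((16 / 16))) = -24928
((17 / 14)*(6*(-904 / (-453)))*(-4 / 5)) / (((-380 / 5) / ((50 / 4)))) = 38420 / 20083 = 1.91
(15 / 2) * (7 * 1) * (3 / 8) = 315 / 16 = 19.69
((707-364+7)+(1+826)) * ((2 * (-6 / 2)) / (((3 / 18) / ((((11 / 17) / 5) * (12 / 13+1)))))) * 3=-6991380 / 221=-31635.20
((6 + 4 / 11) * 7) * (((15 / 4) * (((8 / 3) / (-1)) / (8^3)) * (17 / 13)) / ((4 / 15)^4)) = -1054265625 / 4685824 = -224.99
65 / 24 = 2.71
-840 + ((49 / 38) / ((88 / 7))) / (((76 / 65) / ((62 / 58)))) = -6190256695 / 7370176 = -839.91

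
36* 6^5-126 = 279810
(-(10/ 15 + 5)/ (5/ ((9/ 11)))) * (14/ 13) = -714/ 715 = -1.00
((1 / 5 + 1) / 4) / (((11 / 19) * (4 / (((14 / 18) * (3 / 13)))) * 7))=19 / 5720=0.00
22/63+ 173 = 10921/63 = 173.35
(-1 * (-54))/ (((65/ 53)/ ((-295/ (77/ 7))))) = -168858/ 143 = -1180.83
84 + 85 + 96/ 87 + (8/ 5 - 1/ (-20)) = 99617/ 580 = 171.75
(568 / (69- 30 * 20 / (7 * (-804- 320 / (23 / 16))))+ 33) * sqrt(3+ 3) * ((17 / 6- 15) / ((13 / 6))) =-8590062935 * sqrt(6) / 37109787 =-567.00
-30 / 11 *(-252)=7560 / 11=687.27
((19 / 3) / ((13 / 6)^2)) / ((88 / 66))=171 / 169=1.01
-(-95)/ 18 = 95/ 18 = 5.28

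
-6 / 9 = -2 / 3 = -0.67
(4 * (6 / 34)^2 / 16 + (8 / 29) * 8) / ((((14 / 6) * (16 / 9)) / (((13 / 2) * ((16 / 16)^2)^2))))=26059995 / 7509376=3.47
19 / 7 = 2.71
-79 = -79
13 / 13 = 1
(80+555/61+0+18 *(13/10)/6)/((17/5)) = 3337/122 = 27.35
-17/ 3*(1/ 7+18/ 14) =-170/ 21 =-8.10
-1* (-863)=863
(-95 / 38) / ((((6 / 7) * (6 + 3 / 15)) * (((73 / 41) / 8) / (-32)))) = 459200 / 6789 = 67.64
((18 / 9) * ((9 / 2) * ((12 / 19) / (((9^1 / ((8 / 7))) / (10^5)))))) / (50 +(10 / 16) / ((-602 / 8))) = 165120000 / 114361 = 1443.85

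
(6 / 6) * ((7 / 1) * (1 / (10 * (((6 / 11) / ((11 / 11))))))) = 77 / 60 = 1.28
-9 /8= -1.12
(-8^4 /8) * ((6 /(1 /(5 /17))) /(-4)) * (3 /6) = 1920 /17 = 112.94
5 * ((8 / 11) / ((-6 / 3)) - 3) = -185 / 11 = -16.82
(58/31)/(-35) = -0.05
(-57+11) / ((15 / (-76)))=3496 / 15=233.07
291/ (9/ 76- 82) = -22116/ 6223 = -3.55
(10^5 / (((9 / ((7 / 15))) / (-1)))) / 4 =-35000 / 27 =-1296.30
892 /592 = 223 /148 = 1.51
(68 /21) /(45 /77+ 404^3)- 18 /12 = -45695908861 /30463940238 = -1.50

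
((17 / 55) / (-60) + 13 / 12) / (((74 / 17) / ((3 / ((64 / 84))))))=635103 / 651200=0.98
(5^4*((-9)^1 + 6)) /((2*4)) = -1875 /8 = -234.38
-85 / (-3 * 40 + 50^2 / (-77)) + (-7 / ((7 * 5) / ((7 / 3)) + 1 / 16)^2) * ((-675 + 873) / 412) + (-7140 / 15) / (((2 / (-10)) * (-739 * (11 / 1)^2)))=648175394696585 / 1256027682227516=0.52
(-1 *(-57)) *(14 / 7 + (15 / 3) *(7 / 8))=2907 / 8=363.38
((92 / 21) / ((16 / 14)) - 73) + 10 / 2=-385 / 6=-64.17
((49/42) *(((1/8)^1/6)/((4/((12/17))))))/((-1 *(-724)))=7/1181568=0.00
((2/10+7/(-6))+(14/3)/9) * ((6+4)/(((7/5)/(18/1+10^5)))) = -60510890/189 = -320163.44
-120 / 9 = -40 / 3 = -13.33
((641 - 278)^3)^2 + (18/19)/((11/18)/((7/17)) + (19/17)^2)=4326562599645209384511/1891051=2287914286629609.35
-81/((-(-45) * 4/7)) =-63/20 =-3.15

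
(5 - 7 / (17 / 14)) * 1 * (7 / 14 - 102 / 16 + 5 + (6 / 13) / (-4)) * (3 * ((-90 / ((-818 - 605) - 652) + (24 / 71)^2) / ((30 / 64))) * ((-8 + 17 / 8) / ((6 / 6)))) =-798227649 / 177821275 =-4.49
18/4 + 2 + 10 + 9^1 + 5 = 61/2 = 30.50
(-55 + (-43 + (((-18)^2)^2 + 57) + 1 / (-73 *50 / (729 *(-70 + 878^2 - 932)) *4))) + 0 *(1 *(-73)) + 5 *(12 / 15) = 485432711 / 7300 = 66497.63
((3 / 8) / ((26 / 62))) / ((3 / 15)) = 465 / 104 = 4.47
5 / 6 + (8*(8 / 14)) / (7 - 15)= 11 / 42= 0.26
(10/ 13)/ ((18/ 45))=25/ 13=1.92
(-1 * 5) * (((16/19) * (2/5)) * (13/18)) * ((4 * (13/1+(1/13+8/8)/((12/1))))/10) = -6.37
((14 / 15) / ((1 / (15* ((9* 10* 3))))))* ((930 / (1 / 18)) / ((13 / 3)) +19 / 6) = 189987210 / 13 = 14614400.77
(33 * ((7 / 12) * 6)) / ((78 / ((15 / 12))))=385 / 208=1.85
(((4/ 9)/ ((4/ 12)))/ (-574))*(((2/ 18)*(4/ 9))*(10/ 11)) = -80/ 767151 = -0.00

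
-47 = -47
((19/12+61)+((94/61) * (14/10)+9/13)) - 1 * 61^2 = -173931877/47580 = -3655.57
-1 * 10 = -10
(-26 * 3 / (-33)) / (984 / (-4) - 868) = -13 / 6127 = -0.00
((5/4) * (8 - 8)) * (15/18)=0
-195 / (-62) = 195 / 62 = 3.15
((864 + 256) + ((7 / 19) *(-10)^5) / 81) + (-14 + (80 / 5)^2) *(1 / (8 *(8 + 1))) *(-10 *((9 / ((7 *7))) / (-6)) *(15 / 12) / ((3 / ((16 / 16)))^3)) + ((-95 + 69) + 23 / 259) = 9513424789 / 14881104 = 639.30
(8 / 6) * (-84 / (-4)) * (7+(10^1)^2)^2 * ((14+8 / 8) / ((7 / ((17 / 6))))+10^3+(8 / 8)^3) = 322838902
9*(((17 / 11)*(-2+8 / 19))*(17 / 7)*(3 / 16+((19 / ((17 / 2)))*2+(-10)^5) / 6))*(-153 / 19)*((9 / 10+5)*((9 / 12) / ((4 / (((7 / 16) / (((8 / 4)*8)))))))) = -216516.46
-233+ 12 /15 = -1161 /5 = -232.20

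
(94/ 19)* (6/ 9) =188/ 57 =3.30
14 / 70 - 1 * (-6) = 31 / 5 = 6.20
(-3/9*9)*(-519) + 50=1607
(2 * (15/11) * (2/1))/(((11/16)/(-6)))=-5760/121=-47.60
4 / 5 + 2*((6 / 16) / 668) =10703 / 13360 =0.80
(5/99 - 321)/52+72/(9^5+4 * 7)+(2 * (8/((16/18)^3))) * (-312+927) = 34072837169629/2433027168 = 14004.30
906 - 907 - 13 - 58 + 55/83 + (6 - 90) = -12893/83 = -155.34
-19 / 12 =-1.58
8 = 8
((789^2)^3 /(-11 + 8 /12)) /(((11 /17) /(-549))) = 6754676274530806981239 /341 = 19808434822670988214.78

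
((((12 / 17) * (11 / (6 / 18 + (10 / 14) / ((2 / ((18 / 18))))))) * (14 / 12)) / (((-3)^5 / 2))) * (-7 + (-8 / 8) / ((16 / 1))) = 60907 / 79866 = 0.76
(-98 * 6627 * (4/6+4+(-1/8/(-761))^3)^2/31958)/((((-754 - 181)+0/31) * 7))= 154311285721620201636208670623/2282077162762376191801896468480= 0.07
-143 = -143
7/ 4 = 1.75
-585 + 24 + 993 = 432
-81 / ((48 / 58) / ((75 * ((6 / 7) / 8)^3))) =-1585575 / 175616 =-9.03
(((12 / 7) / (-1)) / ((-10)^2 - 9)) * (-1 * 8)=96 / 637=0.15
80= 80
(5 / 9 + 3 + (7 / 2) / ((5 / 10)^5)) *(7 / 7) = 1040 / 9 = 115.56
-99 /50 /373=-99 /18650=-0.01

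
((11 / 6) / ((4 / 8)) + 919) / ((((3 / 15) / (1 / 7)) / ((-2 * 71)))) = -1965280 / 21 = -93584.76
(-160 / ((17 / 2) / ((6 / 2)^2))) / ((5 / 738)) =-425088 / 17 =-25005.18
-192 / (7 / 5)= -960 / 7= -137.14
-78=-78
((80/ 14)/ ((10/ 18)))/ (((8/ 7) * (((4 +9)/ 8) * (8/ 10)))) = 90/ 13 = 6.92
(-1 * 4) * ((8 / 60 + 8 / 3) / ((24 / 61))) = -427 / 15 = -28.47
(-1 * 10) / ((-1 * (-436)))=-5 / 218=-0.02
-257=-257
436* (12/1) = 5232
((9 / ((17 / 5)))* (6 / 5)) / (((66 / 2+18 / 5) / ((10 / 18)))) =50 / 1037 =0.05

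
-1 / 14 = -0.07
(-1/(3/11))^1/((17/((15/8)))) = -0.40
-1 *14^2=-196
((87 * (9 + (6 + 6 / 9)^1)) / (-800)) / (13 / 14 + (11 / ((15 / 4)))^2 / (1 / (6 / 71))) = -2032233 / 1974928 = -1.03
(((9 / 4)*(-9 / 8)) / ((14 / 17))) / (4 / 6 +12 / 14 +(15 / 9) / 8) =-1377 / 776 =-1.77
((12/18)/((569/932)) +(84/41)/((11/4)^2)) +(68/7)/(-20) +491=145789907656/296394945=491.88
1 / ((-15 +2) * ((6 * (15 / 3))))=-1 / 390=-0.00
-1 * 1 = -1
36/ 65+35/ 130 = 107/ 130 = 0.82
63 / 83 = 0.76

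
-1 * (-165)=165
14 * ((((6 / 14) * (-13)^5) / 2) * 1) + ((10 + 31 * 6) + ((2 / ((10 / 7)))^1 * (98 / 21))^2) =-250569071 / 225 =-1113640.32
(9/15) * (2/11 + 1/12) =7/44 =0.16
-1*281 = -281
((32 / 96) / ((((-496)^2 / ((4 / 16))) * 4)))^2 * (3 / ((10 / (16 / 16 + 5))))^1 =1 / 77470556487680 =0.00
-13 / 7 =-1.86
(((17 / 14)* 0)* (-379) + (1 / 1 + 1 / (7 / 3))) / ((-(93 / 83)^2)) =-68890 / 60543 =-1.14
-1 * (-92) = 92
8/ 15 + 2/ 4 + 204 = 6151/ 30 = 205.03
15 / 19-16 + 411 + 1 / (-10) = 75181 / 190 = 395.69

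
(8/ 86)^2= 16/ 1849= 0.01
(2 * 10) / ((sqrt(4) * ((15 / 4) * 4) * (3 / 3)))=2 / 3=0.67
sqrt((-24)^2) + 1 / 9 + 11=316 / 9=35.11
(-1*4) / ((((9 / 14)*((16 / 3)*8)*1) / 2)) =-0.29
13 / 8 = 1.62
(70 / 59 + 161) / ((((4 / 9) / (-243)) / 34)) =-355765851 / 118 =-3014964.84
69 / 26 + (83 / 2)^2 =89695 / 52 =1724.90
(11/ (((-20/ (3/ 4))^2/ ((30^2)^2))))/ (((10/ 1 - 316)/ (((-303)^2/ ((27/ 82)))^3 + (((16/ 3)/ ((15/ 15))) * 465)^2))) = -60357850014271524825/ 68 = -887615441386345953.31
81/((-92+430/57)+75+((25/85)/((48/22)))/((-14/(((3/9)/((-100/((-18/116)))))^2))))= -59144287104000/6904650369881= -8.57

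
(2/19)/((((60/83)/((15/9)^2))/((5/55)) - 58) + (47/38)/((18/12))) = -2490/1284769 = -0.00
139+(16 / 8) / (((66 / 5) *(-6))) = 27517 / 198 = 138.97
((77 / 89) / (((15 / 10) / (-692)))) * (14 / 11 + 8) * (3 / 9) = -329392 / 267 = -1233.68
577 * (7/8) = 4039/8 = 504.88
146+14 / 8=591 / 4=147.75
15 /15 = 1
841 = 841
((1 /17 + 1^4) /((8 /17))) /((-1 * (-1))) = 9 /4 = 2.25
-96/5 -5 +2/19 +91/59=-22.55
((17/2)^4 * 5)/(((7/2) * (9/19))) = 7934495/504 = 15743.05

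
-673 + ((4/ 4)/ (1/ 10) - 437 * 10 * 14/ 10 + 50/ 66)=-223748/ 33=-6780.24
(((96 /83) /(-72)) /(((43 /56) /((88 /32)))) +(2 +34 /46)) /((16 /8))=660373 /492522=1.34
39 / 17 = 2.29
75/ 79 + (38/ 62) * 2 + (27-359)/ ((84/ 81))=-5450920/ 17143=-317.97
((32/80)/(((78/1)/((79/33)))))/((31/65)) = 79/3069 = 0.03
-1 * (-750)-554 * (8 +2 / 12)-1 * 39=-11440 / 3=-3813.33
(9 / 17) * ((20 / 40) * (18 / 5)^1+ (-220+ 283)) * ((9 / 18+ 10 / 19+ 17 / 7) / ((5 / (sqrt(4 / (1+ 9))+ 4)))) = 1339902 * sqrt(10) / 282625+ 5359608 / 56525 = 109.81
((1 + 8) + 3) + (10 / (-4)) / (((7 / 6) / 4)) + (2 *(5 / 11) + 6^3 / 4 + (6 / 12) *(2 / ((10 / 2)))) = 58.54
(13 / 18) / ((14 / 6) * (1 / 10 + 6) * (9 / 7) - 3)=65 / 1377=0.05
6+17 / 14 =101 / 14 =7.21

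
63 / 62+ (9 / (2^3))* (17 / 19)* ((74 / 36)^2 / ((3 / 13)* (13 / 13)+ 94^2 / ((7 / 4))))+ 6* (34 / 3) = 316441662925 / 4584983328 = 69.02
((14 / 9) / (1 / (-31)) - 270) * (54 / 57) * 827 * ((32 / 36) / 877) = -37896448 / 149967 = -252.70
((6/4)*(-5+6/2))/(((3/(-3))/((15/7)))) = 45/7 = 6.43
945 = 945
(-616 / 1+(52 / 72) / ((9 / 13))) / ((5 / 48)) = -796984 / 135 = -5903.59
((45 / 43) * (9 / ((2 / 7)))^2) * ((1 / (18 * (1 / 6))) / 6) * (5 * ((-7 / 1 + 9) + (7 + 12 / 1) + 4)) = 2480625 / 344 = 7211.12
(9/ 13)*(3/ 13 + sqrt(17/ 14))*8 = 216/ 169 + 36*sqrt(238)/ 91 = 7.38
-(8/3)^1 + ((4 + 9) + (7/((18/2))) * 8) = 149/9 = 16.56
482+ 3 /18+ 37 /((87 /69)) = 89003 /174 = 511.51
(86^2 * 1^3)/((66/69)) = 85054/11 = 7732.18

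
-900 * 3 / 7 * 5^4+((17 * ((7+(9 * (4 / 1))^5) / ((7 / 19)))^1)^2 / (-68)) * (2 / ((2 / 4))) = -22437849541811506493 / 49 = -457915296771663397.82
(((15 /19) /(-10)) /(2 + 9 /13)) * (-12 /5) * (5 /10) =117 /3325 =0.04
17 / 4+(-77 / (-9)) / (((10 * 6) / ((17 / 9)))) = 5491 / 1215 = 4.52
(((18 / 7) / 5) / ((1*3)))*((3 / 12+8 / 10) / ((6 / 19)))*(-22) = -627 / 50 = -12.54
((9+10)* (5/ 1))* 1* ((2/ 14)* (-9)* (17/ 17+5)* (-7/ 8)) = 641.25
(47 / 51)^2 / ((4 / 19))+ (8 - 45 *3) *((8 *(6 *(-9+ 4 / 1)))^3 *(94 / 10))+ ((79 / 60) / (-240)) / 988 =22618371060817292123 / 1370553600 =16503091204.03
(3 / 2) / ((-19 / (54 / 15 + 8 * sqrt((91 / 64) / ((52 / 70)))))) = -21 * sqrt(10) / 76- 27 / 95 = -1.16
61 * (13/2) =793/2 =396.50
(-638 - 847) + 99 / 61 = -90486 / 61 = -1483.38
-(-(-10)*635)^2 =-40322500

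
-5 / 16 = -0.31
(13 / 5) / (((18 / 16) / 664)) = 69056 / 45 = 1534.58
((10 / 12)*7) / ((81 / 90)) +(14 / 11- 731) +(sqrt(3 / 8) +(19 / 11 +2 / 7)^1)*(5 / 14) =-21029867 / 29106 +5*sqrt(6) / 56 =-722.31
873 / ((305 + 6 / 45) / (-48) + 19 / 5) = -628560 / 1841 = -341.42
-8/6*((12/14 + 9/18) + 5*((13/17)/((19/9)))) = -28654/6783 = -4.22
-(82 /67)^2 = -1.50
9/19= 0.47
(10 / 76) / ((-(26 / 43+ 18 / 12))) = -0.06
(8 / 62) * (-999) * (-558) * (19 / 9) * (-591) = -89742168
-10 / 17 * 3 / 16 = -15 / 136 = -0.11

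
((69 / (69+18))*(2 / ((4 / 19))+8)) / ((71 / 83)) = 66815 / 4118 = 16.23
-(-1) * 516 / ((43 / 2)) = 24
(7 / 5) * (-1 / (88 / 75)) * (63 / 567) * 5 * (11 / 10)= -35 / 48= -0.73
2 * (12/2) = 12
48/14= 24/7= 3.43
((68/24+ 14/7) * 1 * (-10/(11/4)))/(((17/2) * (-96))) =145/6732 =0.02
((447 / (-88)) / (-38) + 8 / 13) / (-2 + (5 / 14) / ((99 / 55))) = -2051469 / 4934072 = -0.42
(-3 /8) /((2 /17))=-51 /16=-3.19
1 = 1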